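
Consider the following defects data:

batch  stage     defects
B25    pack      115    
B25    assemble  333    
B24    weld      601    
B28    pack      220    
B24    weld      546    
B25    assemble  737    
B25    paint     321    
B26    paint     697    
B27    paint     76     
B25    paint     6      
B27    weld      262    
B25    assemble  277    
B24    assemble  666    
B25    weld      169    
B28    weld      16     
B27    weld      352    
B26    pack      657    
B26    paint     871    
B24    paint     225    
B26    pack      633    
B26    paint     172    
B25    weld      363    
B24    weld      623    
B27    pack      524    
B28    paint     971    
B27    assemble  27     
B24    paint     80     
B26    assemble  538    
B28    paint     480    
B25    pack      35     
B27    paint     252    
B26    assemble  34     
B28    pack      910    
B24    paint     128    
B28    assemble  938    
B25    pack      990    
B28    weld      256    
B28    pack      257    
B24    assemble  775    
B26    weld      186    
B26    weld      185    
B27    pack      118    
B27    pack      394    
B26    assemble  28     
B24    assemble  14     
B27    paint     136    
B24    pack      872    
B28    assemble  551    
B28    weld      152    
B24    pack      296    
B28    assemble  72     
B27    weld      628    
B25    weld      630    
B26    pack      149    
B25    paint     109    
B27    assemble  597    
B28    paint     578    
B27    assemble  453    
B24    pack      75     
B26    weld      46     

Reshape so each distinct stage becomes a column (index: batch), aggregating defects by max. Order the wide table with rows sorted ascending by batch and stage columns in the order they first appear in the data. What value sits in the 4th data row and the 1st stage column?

With rows sorted ascending by batch, row 4 is batch=B27. stage columns in first-appearance order: pack, assemble, weld, paint; column 1 is pack.
Long rows with batch=B27, stage=pack: max(524, 118, 394) = 524.

524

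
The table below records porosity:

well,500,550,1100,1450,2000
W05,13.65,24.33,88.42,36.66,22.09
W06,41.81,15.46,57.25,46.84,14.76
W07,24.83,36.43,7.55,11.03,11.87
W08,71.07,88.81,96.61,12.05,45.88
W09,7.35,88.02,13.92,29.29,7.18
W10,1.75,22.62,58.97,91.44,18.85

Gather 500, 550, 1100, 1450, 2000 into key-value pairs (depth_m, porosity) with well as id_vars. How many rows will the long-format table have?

30

6 well values × 5 melted columns = 30 rows.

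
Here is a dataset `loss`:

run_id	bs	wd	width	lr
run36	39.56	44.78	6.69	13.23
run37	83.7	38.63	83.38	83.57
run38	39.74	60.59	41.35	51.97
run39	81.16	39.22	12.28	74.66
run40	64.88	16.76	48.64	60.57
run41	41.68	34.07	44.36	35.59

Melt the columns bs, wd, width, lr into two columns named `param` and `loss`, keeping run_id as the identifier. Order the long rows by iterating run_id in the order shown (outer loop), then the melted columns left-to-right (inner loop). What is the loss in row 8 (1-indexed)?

24 rows total (6 × 4). Row 8: index ⌊(8-1)/4⌋ = 1 into run_id → run37; (8-1) mod 4 = 3 into the melted columns → lr.
So row 8 is (run37, lr, 83.57); loss = 83.57.

83.57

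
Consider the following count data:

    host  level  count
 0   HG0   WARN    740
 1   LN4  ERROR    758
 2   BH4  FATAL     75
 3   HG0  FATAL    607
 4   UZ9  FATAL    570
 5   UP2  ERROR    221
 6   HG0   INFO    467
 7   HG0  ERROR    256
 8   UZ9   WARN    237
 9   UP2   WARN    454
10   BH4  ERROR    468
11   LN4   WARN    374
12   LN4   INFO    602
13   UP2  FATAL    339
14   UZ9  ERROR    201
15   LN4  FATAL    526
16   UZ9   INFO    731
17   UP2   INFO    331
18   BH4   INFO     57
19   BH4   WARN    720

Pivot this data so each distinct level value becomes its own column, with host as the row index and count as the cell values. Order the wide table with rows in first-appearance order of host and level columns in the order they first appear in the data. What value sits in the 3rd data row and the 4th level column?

With rows in first-appearance order of host, row 3 is host=BH4. level columns in first-appearance order: WARN, ERROR, FATAL, INFO; column 4 is INFO.
Long rows with host=BH4, level=INFO: count = 57.

57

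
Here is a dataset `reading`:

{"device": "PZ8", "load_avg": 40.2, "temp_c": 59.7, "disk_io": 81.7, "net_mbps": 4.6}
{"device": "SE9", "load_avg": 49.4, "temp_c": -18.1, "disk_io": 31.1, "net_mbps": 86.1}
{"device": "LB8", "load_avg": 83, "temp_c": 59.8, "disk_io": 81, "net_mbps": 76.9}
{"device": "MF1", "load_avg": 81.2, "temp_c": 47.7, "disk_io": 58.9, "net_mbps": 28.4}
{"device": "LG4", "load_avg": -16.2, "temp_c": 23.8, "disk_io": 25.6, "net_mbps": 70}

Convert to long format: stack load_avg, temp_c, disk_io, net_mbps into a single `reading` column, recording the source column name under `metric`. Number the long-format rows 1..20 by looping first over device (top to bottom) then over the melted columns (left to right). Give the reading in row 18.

20 rows total (5 × 4). Row 18: index ⌊(18-1)/4⌋ = 4 into device → LG4; (18-1) mod 4 = 1 into the melted columns → temp_c.
So row 18 is (LG4, temp_c, 23.8); reading = 23.8.

23.8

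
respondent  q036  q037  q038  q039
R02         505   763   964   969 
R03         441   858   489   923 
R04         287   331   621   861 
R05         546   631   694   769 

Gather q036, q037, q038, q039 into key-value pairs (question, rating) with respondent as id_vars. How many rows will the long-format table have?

4 respondent values × 4 melted columns = 16 rows.

16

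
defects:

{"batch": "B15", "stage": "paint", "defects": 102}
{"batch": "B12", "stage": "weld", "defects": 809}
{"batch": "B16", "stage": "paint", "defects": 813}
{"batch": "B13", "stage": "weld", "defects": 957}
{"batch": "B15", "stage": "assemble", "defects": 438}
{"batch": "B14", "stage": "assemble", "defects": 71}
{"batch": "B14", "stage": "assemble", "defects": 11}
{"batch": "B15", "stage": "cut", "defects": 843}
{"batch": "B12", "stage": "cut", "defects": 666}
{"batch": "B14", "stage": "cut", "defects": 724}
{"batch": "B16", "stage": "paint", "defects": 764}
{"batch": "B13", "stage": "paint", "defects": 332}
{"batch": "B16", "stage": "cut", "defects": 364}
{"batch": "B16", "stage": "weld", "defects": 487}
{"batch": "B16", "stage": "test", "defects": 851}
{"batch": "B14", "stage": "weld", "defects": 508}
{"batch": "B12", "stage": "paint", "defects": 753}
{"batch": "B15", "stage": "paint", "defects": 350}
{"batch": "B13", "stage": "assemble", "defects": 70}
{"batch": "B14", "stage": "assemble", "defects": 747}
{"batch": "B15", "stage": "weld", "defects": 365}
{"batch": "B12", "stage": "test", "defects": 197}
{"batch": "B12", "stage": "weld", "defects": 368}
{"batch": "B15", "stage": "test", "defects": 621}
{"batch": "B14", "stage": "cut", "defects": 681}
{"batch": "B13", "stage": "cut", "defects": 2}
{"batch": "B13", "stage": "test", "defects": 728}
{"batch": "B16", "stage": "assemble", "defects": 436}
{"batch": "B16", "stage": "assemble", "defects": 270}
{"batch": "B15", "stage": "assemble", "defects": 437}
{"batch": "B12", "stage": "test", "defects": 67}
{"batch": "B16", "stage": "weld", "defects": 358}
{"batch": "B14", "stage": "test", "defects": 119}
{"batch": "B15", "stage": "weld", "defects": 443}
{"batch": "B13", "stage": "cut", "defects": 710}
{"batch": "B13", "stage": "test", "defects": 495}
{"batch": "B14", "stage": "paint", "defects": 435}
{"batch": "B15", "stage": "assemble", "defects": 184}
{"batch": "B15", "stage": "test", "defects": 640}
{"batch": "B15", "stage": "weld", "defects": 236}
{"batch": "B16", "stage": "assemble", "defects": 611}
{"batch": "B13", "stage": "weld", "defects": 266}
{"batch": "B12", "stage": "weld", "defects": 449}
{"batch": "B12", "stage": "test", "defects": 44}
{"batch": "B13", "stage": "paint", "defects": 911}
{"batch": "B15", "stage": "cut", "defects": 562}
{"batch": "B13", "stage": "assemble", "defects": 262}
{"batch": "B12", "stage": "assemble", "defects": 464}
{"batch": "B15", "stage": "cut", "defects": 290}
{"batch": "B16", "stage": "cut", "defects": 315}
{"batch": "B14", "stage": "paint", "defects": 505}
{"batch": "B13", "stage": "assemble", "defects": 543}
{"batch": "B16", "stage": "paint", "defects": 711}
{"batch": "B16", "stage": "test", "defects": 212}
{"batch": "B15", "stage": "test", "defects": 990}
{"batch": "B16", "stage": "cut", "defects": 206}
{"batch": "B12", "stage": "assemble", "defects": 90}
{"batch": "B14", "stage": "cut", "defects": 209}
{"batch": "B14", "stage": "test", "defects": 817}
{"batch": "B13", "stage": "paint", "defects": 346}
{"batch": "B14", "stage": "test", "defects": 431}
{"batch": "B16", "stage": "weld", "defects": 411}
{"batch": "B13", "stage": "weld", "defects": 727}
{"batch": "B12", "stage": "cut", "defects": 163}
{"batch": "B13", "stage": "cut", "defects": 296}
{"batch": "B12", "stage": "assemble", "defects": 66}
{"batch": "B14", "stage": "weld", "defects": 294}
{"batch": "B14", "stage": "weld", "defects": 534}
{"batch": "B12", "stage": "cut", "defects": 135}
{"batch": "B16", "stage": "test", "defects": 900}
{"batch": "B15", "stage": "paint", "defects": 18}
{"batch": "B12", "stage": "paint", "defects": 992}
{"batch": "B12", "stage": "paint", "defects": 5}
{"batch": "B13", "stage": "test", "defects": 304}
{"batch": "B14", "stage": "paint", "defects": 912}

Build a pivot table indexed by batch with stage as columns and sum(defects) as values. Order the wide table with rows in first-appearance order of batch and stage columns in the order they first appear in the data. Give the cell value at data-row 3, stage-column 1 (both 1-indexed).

With rows in first-appearance order of batch, row 3 is batch=B16. stage columns in first-appearance order: paint, weld, assemble, cut, test; column 1 is paint.
Long rows with batch=B16, stage=paint: 813 + 764 + 711 = 2288.

2288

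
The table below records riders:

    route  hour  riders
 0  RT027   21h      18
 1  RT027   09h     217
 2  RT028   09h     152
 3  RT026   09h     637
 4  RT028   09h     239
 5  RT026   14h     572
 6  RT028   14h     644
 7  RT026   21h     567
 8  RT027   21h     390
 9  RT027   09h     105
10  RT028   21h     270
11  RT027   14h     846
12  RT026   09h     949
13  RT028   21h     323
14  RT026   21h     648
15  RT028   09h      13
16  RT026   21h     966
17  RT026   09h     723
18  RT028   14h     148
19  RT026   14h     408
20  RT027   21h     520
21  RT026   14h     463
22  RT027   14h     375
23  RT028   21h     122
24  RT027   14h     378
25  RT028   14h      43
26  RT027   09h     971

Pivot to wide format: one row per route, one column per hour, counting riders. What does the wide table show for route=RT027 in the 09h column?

3

Rows with route=RT027 and hour=09h: riders values are 217, 105, 971.
3 rows match — count = 3.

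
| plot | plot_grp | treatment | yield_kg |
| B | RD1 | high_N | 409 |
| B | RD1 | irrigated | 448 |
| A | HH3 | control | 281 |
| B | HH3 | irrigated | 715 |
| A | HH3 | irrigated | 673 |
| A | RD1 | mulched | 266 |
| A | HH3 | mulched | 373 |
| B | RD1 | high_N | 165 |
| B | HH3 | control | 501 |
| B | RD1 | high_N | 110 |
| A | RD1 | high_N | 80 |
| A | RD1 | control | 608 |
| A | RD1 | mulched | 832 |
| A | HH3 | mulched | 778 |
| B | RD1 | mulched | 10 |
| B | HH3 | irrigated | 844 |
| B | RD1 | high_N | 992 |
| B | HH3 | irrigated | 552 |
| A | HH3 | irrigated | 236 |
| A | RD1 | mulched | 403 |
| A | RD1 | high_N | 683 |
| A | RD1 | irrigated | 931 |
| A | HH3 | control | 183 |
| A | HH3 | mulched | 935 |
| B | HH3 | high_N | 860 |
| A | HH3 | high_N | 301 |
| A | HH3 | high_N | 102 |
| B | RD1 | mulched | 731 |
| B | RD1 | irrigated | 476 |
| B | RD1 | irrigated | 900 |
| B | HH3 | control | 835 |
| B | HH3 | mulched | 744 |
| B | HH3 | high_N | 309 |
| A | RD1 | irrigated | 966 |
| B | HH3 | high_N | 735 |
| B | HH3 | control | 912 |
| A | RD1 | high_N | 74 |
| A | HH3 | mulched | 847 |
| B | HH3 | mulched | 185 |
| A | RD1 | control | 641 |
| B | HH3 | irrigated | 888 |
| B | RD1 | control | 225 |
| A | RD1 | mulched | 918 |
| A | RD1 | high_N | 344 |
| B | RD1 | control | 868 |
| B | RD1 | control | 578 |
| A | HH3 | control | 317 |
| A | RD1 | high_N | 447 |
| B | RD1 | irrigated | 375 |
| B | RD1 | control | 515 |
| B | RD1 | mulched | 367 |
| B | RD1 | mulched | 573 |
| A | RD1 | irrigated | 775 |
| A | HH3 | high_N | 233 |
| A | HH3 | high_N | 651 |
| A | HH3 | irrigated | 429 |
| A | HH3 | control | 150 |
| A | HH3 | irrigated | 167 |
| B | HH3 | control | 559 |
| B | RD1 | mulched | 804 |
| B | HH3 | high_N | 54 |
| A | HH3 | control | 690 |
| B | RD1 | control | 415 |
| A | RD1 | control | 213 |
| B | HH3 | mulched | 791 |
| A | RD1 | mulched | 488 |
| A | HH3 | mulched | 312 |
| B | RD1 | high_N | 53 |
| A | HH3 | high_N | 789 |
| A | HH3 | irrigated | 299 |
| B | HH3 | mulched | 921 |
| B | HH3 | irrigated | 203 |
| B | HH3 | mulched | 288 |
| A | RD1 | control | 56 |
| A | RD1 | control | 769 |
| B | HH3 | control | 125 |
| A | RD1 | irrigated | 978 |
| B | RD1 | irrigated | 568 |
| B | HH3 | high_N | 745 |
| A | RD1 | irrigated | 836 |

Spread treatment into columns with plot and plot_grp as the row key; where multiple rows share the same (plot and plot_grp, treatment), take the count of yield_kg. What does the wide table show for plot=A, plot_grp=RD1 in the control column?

5

Rows with plot=A, plot_grp=RD1 and treatment=control: yield_kg values are 608, 641, 213, 56, 769.
5 rows match — count = 5.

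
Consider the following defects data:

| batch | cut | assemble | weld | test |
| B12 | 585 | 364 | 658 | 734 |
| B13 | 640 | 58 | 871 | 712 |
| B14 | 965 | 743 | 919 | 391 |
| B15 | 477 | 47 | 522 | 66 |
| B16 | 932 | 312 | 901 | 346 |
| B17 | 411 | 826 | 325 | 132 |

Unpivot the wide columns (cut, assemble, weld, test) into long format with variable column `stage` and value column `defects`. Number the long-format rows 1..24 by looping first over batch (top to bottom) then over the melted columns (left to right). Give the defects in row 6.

58

24 rows total (6 × 4). Row 6: index ⌊(6-1)/4⌋ = 1 into batch → B13; (6-1) mod 4 = 1 into the melted columns → assemble.
So row 6 is (B13, assemble, 58); defects = 58.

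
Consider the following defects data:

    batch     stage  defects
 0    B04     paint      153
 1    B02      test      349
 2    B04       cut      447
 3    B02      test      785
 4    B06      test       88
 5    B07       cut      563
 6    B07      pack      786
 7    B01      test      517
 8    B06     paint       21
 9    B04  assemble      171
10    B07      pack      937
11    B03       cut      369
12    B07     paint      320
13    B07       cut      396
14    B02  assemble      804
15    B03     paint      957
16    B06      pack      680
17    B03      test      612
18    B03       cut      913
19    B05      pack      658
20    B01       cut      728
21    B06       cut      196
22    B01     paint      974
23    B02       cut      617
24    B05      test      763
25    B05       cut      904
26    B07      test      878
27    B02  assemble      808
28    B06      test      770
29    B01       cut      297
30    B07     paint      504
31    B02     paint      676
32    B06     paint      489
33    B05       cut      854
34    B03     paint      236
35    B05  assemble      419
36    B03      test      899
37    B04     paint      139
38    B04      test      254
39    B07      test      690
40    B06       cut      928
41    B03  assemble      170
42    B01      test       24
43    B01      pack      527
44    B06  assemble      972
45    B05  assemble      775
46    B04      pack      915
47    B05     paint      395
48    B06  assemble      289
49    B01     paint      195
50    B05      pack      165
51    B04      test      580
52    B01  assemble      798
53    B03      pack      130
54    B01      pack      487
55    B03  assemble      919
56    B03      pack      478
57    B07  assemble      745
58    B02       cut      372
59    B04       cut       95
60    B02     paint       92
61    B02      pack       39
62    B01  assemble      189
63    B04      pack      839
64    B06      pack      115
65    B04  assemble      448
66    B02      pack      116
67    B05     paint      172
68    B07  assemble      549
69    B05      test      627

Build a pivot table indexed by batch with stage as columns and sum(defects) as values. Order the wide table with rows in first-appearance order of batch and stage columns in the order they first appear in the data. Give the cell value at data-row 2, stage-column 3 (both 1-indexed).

With rows in first-appearance order of batch, row 2 is batch=B02. stage columns in first-appearance order: paint, test, cut, pack, assemble; column 3 is cut.
Long rows with batch=B02, stage=cut: 617 + 372 = 989.

989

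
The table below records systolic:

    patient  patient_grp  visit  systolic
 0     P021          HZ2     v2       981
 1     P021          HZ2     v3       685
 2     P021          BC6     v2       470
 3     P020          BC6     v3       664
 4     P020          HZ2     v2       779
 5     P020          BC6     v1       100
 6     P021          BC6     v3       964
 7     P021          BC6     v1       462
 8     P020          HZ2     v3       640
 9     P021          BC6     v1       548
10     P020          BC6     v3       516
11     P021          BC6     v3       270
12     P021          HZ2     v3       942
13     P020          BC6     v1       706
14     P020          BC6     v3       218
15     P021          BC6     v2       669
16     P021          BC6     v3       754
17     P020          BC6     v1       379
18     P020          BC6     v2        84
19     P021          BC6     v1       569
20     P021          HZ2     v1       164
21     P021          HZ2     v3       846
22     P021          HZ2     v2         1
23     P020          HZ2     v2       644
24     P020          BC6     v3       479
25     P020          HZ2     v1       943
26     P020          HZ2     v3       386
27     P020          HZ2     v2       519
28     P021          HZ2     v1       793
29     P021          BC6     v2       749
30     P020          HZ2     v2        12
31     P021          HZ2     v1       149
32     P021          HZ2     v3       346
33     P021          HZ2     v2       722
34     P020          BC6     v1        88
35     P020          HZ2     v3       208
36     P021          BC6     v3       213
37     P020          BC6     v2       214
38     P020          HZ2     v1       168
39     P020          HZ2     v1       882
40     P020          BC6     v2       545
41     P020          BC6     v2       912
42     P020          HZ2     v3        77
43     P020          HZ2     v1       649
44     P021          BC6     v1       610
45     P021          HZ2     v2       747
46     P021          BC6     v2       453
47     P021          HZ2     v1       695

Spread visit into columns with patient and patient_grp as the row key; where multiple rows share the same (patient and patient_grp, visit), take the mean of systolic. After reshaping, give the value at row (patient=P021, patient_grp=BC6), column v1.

547.25

Rows with patient=P021, patient_grp=BC6 and visit=v1: systolic values are 462, 548, 569, 610.
(462 + 548 + 569 + 610) / 4 = 547.25.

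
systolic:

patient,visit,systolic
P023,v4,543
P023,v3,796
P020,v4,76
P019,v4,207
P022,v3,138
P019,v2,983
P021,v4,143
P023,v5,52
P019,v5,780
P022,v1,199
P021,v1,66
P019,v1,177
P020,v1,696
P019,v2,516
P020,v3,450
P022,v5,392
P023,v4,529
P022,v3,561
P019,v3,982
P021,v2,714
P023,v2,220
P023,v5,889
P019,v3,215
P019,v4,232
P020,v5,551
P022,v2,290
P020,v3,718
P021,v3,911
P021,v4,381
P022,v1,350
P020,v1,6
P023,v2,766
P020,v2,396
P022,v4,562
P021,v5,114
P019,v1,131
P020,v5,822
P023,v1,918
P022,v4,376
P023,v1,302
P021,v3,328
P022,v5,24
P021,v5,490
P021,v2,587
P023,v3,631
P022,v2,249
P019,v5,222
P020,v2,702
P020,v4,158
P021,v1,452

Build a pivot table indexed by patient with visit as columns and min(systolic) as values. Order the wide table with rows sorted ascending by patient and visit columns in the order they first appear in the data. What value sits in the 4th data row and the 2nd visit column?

With rows sorted ascending by patient, row 4 is patient=P022. visit columns in first-appearance order: v4, v3, v2, v5, v1; column 2 is v3.
Long rows with patient=P022, visit=v3: min(138, 561) = 138.

138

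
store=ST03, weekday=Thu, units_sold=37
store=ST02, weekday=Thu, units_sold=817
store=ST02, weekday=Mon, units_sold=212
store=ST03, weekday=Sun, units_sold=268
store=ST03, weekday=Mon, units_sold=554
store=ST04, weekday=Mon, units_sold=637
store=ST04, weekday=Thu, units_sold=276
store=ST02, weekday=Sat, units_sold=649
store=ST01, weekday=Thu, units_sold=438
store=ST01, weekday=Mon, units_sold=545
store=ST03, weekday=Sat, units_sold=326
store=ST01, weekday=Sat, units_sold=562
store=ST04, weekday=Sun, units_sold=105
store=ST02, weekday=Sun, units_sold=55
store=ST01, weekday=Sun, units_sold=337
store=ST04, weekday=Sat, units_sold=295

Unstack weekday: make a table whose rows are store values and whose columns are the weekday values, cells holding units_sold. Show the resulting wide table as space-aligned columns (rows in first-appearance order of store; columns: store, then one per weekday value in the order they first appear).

store  Thu  Mon  Sun  Sat
ST03   37   554  268  326
ST02   817  212  55   649
ST04   276  637  105  295
ST01   438  545  337  562

Columns: store plus the 4 distinct weekday values (Thu, Mon, Sun, Sat).
For example, row ST03 column Thu takes units_sold=37 from the long row (ST03, Thu).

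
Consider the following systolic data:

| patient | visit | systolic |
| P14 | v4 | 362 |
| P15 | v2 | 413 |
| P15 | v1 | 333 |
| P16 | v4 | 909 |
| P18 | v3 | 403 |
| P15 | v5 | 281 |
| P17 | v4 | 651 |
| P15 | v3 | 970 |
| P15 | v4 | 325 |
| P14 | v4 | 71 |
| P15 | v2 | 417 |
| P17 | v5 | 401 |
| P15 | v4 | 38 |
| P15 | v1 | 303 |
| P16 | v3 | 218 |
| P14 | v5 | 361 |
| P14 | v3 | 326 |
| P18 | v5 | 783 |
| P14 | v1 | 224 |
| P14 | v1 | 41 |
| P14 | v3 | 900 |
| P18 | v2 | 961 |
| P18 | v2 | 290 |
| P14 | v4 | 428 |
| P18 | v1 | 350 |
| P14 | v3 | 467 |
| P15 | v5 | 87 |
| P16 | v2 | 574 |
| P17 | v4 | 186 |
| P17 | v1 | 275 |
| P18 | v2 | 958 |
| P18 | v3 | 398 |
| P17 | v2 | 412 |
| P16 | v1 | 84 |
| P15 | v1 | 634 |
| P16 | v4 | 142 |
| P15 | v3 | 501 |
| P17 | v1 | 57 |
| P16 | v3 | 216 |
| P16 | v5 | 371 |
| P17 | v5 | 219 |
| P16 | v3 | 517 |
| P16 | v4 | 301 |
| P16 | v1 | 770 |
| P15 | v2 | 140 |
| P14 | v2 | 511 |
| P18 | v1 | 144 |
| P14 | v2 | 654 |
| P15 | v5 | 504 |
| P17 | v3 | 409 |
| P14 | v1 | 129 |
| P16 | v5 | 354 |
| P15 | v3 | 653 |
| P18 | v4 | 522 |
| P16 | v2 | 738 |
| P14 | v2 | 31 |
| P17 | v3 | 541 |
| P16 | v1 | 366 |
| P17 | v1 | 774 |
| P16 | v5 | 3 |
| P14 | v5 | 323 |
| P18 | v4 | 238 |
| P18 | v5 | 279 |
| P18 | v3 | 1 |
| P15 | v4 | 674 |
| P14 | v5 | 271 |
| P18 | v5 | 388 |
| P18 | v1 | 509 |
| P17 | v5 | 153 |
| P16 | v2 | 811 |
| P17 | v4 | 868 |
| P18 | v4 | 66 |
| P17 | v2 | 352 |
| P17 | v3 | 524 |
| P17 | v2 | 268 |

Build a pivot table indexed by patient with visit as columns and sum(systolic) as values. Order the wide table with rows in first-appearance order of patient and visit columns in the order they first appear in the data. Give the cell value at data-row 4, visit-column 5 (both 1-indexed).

1450

With rows in first-appearance order of patient, row 4 is patient=P18. visit columns in first-appearance order: v4, v2, v1, v3, v5; column 5 is v5.
Long rows with patient=P18, visit=v5: 783 + 279 + 388 = 1450.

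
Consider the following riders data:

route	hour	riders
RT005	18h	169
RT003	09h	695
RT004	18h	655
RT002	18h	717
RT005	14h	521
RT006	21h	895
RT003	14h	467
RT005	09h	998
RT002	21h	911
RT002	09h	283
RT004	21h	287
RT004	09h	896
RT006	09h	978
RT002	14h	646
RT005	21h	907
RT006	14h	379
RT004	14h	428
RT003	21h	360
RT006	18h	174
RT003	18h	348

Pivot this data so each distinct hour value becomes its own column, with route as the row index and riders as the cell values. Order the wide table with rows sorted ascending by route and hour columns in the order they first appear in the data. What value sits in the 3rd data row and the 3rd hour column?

428

With rows sorted ascending by route, row 3 is route=RT004. hour columns in first-appearance order: 18h, 09h, 14h, 21h; column 3 is 14h.
Long rows with route=RT004, hour=14h: riders = 428.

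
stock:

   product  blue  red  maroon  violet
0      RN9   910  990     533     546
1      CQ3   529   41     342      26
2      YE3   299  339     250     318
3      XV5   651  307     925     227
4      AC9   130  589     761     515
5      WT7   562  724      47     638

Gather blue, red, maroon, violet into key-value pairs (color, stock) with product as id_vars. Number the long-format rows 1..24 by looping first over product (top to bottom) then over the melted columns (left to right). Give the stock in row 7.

24 rows total (6 × 4). Row 7: index ⌊(7-1)/4⌋ = 1 into product → CQ3; (7-1) mod 4 = 2 into the melted columns → maroon.
So row 7 is (CQ3, maroon, 342); stock = 342.

342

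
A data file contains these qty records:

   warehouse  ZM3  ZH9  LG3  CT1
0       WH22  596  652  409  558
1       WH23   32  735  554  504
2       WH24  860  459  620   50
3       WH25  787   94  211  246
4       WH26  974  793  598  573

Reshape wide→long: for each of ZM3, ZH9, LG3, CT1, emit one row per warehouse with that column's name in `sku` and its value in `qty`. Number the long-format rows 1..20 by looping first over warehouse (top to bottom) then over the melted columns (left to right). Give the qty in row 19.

598

20 rows total (5 × 4). Row 19: index ⌊(19-1)/4⌋ = 4 into warehouse → WH26; (19-1) mod 4 = 2 into the melted columns → LG3.
So row 19 is (WH26, LG3, 598); qty = 598.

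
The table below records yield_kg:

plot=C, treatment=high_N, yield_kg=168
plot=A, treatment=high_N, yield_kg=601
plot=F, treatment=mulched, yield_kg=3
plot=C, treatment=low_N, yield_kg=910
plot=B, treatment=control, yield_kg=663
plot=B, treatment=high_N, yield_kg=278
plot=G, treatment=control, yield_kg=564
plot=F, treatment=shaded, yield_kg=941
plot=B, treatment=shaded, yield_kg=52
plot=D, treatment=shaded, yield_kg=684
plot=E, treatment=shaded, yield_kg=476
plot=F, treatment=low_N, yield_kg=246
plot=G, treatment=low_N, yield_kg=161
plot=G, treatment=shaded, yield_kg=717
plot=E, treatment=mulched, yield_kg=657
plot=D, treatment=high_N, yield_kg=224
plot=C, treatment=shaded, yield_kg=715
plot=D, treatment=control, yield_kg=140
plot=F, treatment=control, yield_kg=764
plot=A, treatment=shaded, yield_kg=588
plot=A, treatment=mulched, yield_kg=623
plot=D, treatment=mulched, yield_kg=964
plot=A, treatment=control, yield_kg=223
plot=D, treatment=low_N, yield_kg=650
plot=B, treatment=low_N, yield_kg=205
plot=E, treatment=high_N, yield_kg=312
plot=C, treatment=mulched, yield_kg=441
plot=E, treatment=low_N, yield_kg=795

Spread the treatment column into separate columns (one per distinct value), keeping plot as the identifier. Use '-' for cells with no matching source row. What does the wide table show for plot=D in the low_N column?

The long row with plot=D, treatment=low_N has yield_kg=650.

650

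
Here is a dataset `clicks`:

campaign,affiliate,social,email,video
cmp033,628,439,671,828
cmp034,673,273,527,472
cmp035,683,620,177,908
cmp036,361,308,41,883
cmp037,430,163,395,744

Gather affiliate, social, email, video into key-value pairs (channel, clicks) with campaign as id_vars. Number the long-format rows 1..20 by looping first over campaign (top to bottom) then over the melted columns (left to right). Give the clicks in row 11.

177

20 rows total (5 × 4). Row 11: index ⌊(11-1)/4⌋ = 2 into campaign → cmp035; (11-1) mod 4 = 2 into the melted columns → email.
So row 11 is (cmp035, email, 177); clicks = 177.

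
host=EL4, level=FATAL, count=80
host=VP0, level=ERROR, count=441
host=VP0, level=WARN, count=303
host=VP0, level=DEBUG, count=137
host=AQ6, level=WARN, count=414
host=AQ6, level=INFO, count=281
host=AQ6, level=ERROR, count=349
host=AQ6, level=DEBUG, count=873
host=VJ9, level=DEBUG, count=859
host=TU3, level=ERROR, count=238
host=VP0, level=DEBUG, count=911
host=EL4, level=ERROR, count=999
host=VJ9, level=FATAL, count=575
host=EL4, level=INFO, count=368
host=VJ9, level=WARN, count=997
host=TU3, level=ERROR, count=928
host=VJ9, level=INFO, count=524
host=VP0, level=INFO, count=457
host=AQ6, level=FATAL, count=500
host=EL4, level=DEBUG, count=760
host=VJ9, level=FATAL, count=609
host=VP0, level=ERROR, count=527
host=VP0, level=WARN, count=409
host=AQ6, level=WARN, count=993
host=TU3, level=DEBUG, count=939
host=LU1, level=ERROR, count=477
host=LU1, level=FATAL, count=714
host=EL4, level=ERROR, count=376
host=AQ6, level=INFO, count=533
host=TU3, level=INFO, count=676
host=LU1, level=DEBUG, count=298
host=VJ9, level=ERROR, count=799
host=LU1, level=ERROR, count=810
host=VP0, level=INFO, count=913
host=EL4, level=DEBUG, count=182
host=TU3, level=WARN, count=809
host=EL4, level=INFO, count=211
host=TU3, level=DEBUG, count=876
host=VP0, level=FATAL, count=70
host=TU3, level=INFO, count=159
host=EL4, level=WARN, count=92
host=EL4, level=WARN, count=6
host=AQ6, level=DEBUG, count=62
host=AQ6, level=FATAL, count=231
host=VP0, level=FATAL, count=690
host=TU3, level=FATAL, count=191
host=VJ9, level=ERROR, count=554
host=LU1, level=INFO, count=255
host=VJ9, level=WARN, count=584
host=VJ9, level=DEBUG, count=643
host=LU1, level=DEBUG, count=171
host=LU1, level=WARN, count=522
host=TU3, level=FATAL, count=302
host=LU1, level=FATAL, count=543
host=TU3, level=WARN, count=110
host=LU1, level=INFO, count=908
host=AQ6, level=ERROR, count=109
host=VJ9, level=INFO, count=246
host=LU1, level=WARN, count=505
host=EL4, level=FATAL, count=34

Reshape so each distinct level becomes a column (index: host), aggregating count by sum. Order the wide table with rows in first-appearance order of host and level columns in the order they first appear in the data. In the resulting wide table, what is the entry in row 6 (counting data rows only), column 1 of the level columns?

1257

With rows in first-appearance order of host, row 6 is host=LU1. level columns in first-appearance order: FATAL, ERROR, WARN, DEBUG, INFO; column 1 is FATAL.
Long rows with host=LU1, level=FATAL: 714 + 543 = 1257.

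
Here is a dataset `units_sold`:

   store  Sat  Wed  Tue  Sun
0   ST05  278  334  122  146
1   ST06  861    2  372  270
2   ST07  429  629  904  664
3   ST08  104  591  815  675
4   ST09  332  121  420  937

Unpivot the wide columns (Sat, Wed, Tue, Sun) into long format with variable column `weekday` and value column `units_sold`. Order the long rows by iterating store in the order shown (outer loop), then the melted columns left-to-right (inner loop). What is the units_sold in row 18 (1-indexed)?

121

20 rows total (5 × 4). Row 18: index ⌊(18-1)/4⌋ = 4 into store → ST09; (18-1) mod 4 = 1 into the melted columns → Wed.
So row 18 is (ST09, Wed, 121); units_sold = 121.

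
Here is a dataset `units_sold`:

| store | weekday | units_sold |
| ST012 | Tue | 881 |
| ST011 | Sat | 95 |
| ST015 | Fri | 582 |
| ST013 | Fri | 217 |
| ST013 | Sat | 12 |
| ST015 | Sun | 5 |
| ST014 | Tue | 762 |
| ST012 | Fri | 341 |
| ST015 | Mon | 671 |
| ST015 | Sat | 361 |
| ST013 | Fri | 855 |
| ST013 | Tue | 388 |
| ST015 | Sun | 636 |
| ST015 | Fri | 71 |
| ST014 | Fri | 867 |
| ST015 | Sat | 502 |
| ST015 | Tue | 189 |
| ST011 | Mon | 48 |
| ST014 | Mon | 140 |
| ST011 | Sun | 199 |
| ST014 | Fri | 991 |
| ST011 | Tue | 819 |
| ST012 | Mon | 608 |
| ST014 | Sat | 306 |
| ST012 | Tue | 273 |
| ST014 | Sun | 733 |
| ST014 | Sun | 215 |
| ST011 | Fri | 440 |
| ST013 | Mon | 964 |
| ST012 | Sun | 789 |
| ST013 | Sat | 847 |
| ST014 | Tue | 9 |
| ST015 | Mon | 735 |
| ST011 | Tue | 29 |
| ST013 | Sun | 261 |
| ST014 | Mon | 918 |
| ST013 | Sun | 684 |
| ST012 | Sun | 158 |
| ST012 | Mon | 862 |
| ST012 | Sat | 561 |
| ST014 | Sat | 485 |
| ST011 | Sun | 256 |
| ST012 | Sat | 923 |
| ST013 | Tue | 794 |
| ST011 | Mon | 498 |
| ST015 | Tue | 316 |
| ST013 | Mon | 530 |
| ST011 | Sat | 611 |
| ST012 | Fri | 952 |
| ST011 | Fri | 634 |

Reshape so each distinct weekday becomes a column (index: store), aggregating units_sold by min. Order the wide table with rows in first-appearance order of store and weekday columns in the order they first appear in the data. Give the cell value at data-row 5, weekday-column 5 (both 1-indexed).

With rows in first-appearance order of store, row 5 is store=ST014. weekday columns in first-appearance order: Tue, Sat, Fri, Sun, Mon; column 5 is Mon.
Long rows with store=ST014, weekday=Mon: min(140, 918) = 140.

140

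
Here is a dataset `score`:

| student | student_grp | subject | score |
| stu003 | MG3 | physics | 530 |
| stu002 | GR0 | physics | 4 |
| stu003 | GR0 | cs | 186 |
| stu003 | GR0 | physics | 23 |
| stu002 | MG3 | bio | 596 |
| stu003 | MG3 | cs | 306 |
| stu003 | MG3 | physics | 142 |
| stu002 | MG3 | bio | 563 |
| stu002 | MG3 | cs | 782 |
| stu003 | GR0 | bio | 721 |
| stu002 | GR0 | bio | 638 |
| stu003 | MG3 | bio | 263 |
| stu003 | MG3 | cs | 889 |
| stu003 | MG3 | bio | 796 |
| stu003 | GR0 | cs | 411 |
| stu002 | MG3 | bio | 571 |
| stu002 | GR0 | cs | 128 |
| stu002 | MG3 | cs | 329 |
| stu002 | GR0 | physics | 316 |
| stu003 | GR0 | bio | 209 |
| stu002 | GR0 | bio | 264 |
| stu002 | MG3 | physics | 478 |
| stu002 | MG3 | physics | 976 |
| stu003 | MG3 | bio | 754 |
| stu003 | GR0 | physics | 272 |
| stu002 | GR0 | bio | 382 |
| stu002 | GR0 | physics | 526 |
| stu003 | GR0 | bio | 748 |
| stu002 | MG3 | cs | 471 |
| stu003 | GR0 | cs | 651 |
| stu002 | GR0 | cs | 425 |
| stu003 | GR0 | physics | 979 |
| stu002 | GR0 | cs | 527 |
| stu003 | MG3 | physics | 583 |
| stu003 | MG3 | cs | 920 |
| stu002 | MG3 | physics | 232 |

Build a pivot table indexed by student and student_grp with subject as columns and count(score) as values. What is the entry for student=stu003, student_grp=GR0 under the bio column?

3

Rows with student=stu003, student_grp=GR0 and subject=bio: score values are 721, 209, 748.
3 rows match — count = 3.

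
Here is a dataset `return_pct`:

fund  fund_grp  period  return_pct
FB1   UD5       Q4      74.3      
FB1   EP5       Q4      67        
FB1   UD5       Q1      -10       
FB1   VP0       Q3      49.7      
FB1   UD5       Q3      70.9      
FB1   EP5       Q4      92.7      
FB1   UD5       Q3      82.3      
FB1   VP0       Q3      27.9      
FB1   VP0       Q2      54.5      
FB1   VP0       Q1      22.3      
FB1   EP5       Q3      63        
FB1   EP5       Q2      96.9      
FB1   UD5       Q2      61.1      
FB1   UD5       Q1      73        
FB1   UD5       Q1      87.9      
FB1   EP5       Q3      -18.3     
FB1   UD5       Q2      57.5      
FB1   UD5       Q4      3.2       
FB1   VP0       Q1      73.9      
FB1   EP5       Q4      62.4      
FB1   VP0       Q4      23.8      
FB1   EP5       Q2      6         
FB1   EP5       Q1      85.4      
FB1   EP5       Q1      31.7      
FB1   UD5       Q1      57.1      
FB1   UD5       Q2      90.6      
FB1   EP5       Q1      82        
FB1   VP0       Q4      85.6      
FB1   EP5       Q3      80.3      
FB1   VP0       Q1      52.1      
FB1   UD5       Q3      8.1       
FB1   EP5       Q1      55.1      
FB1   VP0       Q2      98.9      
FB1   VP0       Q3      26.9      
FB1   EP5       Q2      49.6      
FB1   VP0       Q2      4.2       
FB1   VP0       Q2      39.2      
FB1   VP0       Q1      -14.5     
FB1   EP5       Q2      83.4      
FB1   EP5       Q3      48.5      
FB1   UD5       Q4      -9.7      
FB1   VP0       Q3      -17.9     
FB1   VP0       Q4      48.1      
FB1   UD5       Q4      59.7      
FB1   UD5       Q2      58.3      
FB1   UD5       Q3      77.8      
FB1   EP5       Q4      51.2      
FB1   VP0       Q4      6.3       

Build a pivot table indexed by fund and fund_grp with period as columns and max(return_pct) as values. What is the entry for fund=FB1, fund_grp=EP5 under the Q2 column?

Rows with fund=FB1, fund_grp=EP5 and period=Q2: return_pct values are 96.9, 6, 49.6, 83.4.
max(96.9, 6, 49.6, 83.4) = 96.9.

96.9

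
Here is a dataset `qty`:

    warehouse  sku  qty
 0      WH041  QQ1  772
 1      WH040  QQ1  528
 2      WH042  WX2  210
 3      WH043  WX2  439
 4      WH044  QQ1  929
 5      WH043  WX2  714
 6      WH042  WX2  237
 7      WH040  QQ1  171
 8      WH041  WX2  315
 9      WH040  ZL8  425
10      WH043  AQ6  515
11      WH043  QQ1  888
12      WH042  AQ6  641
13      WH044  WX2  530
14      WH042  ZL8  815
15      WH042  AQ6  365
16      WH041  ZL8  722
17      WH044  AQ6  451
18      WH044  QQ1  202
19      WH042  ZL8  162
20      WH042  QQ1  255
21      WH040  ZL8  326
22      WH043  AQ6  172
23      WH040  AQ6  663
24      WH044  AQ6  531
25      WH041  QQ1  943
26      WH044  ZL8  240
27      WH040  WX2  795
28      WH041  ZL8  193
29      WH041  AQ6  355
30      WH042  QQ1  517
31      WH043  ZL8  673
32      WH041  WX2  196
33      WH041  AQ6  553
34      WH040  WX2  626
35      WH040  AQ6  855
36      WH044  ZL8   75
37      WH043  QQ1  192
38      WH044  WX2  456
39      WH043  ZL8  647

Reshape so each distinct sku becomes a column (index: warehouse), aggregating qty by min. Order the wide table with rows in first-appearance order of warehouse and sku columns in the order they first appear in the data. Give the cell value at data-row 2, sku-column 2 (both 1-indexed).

626

With rows in first-appearance order of warehouse, row 2 is warehouse=WH040. sku columns in first-appearance order: QQ1, WX2, ZL8, AQ6; column 2 is WX2.
Long rows with warehouse=WH040, sku=WX2: min(795, 626) = 626.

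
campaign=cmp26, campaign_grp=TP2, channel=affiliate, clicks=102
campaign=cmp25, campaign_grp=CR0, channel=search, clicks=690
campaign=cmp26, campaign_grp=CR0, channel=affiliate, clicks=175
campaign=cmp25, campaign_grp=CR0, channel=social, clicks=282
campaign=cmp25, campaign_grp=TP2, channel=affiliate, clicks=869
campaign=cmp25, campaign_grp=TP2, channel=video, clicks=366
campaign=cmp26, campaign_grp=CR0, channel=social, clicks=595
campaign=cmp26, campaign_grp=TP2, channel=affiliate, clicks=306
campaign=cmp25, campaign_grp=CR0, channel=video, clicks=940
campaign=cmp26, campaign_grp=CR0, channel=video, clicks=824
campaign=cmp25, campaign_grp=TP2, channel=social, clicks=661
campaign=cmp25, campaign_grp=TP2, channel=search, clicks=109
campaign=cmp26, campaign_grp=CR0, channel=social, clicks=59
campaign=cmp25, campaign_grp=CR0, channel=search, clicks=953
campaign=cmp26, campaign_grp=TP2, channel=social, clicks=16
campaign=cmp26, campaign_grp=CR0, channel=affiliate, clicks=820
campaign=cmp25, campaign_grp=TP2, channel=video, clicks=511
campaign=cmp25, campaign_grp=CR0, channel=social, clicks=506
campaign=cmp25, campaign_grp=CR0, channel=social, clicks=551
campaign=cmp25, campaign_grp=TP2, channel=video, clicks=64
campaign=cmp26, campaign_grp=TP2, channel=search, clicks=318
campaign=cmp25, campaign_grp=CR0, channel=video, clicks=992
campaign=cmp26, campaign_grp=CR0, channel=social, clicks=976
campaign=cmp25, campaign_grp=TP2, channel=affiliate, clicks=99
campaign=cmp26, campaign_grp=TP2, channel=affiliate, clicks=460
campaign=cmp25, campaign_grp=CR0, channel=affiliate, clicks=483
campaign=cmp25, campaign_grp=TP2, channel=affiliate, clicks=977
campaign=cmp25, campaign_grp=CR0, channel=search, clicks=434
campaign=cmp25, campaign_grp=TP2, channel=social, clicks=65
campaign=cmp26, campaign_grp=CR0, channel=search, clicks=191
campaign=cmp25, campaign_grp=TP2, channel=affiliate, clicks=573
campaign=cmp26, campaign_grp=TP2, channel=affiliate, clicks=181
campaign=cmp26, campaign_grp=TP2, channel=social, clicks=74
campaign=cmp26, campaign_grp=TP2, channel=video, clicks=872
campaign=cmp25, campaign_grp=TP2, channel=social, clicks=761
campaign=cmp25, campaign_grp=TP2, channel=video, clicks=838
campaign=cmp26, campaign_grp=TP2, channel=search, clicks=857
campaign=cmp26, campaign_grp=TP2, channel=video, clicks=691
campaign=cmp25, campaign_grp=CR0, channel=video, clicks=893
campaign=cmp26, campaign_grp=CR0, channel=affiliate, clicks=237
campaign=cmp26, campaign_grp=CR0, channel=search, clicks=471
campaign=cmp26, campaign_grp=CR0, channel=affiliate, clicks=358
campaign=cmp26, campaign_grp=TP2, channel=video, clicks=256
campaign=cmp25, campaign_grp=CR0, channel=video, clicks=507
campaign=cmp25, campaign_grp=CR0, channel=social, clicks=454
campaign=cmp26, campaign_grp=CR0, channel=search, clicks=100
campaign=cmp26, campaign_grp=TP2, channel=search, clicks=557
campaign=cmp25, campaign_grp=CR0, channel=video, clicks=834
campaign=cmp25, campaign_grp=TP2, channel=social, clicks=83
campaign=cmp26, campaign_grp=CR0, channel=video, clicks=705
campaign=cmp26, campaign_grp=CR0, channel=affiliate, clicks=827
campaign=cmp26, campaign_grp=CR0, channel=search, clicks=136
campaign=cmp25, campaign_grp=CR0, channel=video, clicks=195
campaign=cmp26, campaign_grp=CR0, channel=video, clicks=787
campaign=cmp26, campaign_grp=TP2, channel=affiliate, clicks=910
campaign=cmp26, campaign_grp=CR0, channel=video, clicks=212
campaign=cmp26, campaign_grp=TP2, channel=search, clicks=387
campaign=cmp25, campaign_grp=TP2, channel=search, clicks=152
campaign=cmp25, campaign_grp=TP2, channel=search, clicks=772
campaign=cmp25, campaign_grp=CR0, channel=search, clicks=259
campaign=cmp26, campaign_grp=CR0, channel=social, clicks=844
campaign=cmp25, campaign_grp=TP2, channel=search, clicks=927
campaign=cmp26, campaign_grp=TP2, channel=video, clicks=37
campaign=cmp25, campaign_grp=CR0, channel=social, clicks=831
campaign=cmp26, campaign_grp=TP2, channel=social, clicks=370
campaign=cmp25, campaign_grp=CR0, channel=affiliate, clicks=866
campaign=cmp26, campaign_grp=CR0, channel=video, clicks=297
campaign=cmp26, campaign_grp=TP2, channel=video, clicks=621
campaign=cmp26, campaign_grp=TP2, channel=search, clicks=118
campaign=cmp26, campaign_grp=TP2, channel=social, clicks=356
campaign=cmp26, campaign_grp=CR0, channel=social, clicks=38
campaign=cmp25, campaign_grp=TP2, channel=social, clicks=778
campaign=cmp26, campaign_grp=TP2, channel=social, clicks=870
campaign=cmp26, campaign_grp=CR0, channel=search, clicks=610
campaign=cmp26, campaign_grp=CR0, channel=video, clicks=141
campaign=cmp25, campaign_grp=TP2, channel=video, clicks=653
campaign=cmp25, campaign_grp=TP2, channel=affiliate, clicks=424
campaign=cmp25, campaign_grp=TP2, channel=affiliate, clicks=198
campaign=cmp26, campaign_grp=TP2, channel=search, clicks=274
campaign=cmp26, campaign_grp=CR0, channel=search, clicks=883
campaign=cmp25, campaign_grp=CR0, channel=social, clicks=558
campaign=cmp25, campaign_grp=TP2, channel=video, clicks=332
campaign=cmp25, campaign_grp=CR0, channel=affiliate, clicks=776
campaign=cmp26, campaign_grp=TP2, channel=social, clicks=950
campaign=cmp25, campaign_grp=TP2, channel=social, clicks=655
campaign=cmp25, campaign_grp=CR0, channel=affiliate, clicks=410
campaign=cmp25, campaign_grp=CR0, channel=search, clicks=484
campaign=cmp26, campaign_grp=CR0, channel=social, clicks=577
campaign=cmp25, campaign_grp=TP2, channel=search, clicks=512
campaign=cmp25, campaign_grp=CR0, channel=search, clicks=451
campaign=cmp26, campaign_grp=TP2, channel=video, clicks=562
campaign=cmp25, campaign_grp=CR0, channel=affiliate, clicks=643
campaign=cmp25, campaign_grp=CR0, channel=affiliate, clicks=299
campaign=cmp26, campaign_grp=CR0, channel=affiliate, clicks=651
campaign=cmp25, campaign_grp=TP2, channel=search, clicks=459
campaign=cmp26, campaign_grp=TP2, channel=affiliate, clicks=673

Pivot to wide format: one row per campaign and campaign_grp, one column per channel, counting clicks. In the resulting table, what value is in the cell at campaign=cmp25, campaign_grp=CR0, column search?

Rows with campaign=cmp25, campaign_grp=CR0 and channel=search: clicks values are 690, 953, 434, 259, 484, 451.
6 rows match — count = 6.

6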